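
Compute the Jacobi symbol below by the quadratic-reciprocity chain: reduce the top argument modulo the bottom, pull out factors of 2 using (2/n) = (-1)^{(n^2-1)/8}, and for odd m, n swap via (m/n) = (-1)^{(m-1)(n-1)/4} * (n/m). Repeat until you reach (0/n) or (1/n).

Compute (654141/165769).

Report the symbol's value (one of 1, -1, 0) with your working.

(654141/165769): 654141 mod 165769 = 156834, so (654141/165769) = (156834/165769)
factor out 2^1: 156834 = 2^1·78417; with 165769 mod 8 = 1, (2/165769) = +1; sign now +1; continue with (78417/165769)
flip (78417/165769) -> (165769/78417): both odd, 78417 mod 4 = 1, 165769 mod 4 = 1, so the flip contributes +1; sign now +1
(165769/78417): 165769 mod 78417 = 8935, so (165769/78417) = (8935/78417)
flip (8935/78417) -> (78417/8935): both odd, 8935 mod 4 = 3, 78417 mod 4 = 1, so the flip contributes +1; sign now +1
(78417/8935): 78417 mod 8935 = 6937, so (78417/8935) = (6937/8935)
flip (6937/8935) -> (8935/6937): both odd, 6937 mod 4 = 1, 8935 mod 4 = 3, so the flip contributes +1; sign now +1
(8935/6937): 8935 mod 6937 = 1998, so (8935/6937) = (1998/6937)
factor out 2^1: 1998 = 2^1·999; with 6937 mod 8 = 1, (2/6937) = +1; sign now +1; continue with (999/6937)
flip (999/6937) -> (6937/999): both odd, 999 mod 4 = 3, 6937 mod 4 = 1, so the flip contributes +1; sign now +1
(6937/999): 6937 mod 999 = 943, so (6937/999) = (943/999)
flip (943/999) -> (999/943): both odd, 943 mod 4 = 3, 999 mod 4 = 3, so the flip contributes -1; sign now -1
(999/943): 999 mod 943 = 56, so (999/943) = (56/943)
factor out 2^3: 56 = 2^3·7; with 943 mod 8 = 7, (2/943) = +1; sign now -1; continue with (7/943)
flip (7/943) -> (943/7): both odd, 7 mod 4 = 3, 943 mod 4 = 3, so the flip contributes -1; sign now +1
(943/7): 943 mod 7 = 5, so (943/7) = (5/7)
flip (5/7) -> (7/5): both odd, 5 mod 4 = 1, 7 mod 4 = 3, so the flip contributes +1; sign now +1
(7/5): 7 mod 5 = 2, so (7/5) = (2/5)
factor out 2^1: 2 = 2^1·1; with 5 mod 8 = 5, (2/5) = -1; sign now -1; continue with (1/5)
reached (1/5) = 1, so the symbol is -1

-1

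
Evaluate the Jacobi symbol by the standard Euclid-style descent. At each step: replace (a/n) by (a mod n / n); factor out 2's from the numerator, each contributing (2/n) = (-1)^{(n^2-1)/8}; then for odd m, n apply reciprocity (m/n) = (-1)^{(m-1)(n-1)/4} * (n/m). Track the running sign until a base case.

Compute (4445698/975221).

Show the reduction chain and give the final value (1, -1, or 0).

(4445698/975221) = (544814/975221)   [reduce mod 975221]
544814 = 2^1·272407; (2/975221) = -1 since 975221 mod 8 = 5, so (544814/975221) = (-1)^1·(272407/975221); sign now -1
reciprocity: (272407/975221) = +1·(975221/272407) since 272407 mod 4 = 3, 975221 mod 4 = 1; sign now -1
(975221/272407) = (158000/272407)   [reduce mod 272407]
158000 = 2^4·9875; (2/272407) = +1 since 272407 mod 8 = 7, so (158000/272407) = (+1)^4·(9875/272407); sign now -1
reciprocity: (9875/272407) = -1·(272407/9875) since 9875 mod 4 = 3, 272407 mod 4 = 3; sign now +1
(272407/9875) = (5782/9875)   [reduce mod 9875]
5782 = 2^1·2891; (2/9875) = -1 since 9875 mod 8 = 3, so (5782/9875) = (-1)^1·(2891/9875); sign now -1
reciprocity: (2891/9875) = -1·(9875/2891) since 2891 mod 4 = 3, 9875 mod 4 = 3; sign now +1
(9875/2891) = (1202/2891)   [reduce mod 2891]
1202 = 2^1·601; (2/2891) = -1 since 2891 mod 8 = 3, so (1202/2891) = (-1)^1·(601/2891); sign now -1
reciprocity: (601/2891) = +1·(2891/601) since 601 mod 4 = 1, 2891 mod 4 = 3; sign now -1
(2891/601) = (487/601)   [reduce mod 601]
reciprocity: (487/601) = +1·(601/487) since 487 mod 4 = 3, 601 mod 4 = 1; sign now -1
(601/487) = (114/487)   [reduce mod 487]
114 = 2^1·57; (2/487) = +1 since 487 mod 8 = 7, so (114/487) = (+1)^1·(57/487); sign now -1
reciprocity: (57/487) = +1·(487/57) since 57 mod 4 = 1, 487 mod 4 = 3; sign now -1
(487/57) = (31/57)   [reduce mod 57]
reciprocity: (31/57) = +1·(57/31) since 31 mod 4 = 3, 57 mod 4 = 1; sign now -1
(57/31) = (26/31)   [reduce mod 31]
26 = 2^1·13; (2/31) = +1 since 31 mod 8 = 7, so (26/31) = (+1)^1·(13/31); sign now -1
reciprocity: (13/31) = +1·(31/13) since 13 mod 4 = 1, 31 mod 4 = 3; sign now -1
(31/13) = (5/13)   [reduce mod 13]
reciprocity: (5/13) = +1·(13/5) since 5 mod 4 = 1, 13 mod 4 = 1; sign now -1
(13/5) = (3/5)   [reduce mod 5]
reciprocity: (3/5) = +1·(5/3) since 3 mod 4 = 3, 5 mod 4 = 1; sign now -1
(5/3) = (2/3)   [reduce mod 3]
2 = 2^1·1; (2/3) = -1 since 3 mod 8 = 3, so (2/3) = (-1)^1·(1/3); sign now +1
(1/3) = 1; final value = sign = +1

1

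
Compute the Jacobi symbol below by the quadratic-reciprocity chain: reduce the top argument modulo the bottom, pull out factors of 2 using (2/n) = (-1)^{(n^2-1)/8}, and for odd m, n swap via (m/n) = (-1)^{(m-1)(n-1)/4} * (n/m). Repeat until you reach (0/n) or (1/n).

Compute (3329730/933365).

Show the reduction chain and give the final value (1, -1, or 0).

0

(3329730/933365) = (529635/933365)   [reduce mod 933365]
reciprocity: (529635/933365) = +1·(933365/529635) since 529635 mod 4 = 3, 933365 mod 4 = 1; sign now +1
(933365/529635) = (403730/529635)   [reduce mod 529635]
403730 = 2^1·201865; (2/529635) = -1 since 529635 mod 8 = 3, so (403730/529635) = (-1)^1·(201865/529635); sign now -1
reciprocity: (201865/529635) = +1·(529635/201865) since 201865 mod 4 = 1, 529635 mod 4 = 3; sign now -1
(529635/201865) = (125905/201865)   [reduce mod 201865]
reciprocity: (125905/201865) = +1·(201865/125905) since 125905 mod 4 = 1, 201865 mod 4 = 1; sign now -1
(201865/125905) = (75960/125905)   [reduce mod 125905]
75960 = 2^3·9495; (2/125905) = +1 since 125905 mod 8 = 1, so (75960/125905) = (+1)^3·(9495/125905); sign now -1
reciprocity: (9495/125905) = +1·(125905/9495) since 9495 mod 4 = 3, 125905 mod 4 = 1; sign now -1
(125905/9495) = (2470/9495)   [reduce mod 9495]
2470 = 2^1·1235; (2/9495) = +1 since 9495 mod 8 = 7, so (2470/9495) = (+1)^1·(1235/9495); sign now -1
reciprocity: (1235/9495) = -1·(9495/1235) since 1235 mod 4 = 3, 9495 mod 4 = 3; sign now +1
(9495/1235) = (850/1235)   [reduce mod 1235]
850 = 2^1·425; (2/1235) = -1 since 1235 mod 8 = 3, so (850/1235) = (-1)^1·(425/1235); sign now -1
reciprocity: (425/1235) = +1·(1235/425) since 425 mod 4 = 1, 1235 mod 4 = 3; sign now -1
(1235/425) = (385/425)   [reduce mod 425]
reciprocity: (385/425) = +1·(425/385) since 385 mod 4 = 1, 425 mod 4 = 1; sign now -1
(425/385) = (40/385)   [reduce mod 385]
40 = 2^3·5; (2/385) = +1 since 385 mod 8 = 1, so (40/385) = (+1)^3·(5/385); sign now -1
reciprocity: (5/385) = +1·(385/5) since 5 mod 4 = 1, 385 mod 4 = 1; sign now -1
(385/5) = (0/5)   [reduce mod 5]
(0/5) = 0   [gcd(a, n) > 1]; final value = 0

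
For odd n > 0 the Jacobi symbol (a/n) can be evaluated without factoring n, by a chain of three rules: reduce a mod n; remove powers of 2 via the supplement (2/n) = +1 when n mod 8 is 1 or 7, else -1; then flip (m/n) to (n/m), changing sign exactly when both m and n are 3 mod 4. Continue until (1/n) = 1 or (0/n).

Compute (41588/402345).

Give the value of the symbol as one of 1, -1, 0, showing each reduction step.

-1

41588 = 2^2·10397; (2/402345) = +1 since 402345 mod 8 = 1, so (41588/402345) = (+1)^2·(10397/402345); sign now +1
reciprocity: (10397/402345) = +1·(402345/10397) since 10397 mod 4 = 1, 402345 mod 4 = 1; sign now +1
(402345/10397) = (7259/10397)   [reduce mod 10397]
reciprocity: (7259/10397) = +1·(10397/7259) since 7259 mod 4 = 3, 10397 mod 4 = 1; sign now +1
(10397/7259) = (3138/7259)   [reduce mod 7259]
3138 = 2^1·1569; (2/7259) = -1 since 7259 mod 8 = 3, so (3138/7259) = (-1)^1·(1569/7259); sign now -1
reciprocity: (1569/7259) = +1·(7259/1569) since 1569 mod 4 = 1, 7259 mod 4 = 3; sign now -1
(7259/1569) = (983/1569)   [reduce mod 1569]
reciprocity: (983/1569) = +1·(1569/983) since 983 mod 4 = 3, 1569 mod 4 = 1; sign now -1
(1569/983) = (586/983)   [reduce mod 983]
586 = 2^1·293; (2/983) = +1 since 983 mod 8 = 7, so (586/983) = (+1)^1·(293/983); sign now -1
reciprocity: (293/983) = +1·(983/293) since 293 mod 4 = 1, 983 mod 4 = 3; sign now -1
(983/293) = (104/293)   [reduce mod 293]
104 = 2^3·13; (2/293) = -1 since 293 mod 8 = 5, so (104/293) = (-1)^3·(13/293); sign now +1
reciprocity: (13/293) = +1·(293/13) since 13 mod 4 = 1, 293 mod 4 = 1; sign now +1
(293/13) = (7/13)   [reduce mod 13]
reciprocity: (7/13) = +1·(13/7) since 7 mod 4 = 3, 13 mod 4 = 1; sign now +1
(13/7) = (6/7)   [reduce mod 7]
6 = 2^1·3; (2/7) = +1 since 7 mod 8 = 7, so (6/7) = (+1)^1·(3/7); sign now +1
reciprocity: (3/7) = -1·(7/3) since 3 mod 4 = 3, 7 mod 4 = 3; sign now -1
(7/3) = (1/3)   [reduce mod 3]
(1/3) = 1; final value = sign = -1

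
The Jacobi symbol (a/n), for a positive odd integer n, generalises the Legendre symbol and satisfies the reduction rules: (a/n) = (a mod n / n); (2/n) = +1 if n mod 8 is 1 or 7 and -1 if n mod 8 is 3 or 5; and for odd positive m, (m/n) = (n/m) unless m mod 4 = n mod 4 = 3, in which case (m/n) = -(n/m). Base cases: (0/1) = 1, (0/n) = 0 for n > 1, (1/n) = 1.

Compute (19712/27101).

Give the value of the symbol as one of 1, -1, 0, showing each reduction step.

19712 = 2^8·77; (2/27101) = -1 since 27101 mod 8 = 5, so (19712/27101) = (-1)^8·(77/27101); sign now +1
reciprocity: (77/27101) = +1·(27101/77) since 77 mod 4 = 1, 27101 mod 4 = 1; sign now +1
(27101/77) = (74/77)   [reduce mod 77]
74 = 2^1·37; (2/77) = -1 since 77 mod 8 = 5, so (74/77) = (-1)^1·(37/77); sign now -1
reciprocity: (37/77) = +1·(77/37) since 37 mod 4 = 1, 77 mod 4 = 1; sign now -1
(77/37) = (3/37)   [reduce mod 37]
reciprocity: (3/37) = +1·(37/3) since 3 mod 4 = 3, 37 mod 4 = 1; sign now -1
(37/3) = (1/3)   [reduce mod 3]
(1/3) = 1; final value = sign = -1

-1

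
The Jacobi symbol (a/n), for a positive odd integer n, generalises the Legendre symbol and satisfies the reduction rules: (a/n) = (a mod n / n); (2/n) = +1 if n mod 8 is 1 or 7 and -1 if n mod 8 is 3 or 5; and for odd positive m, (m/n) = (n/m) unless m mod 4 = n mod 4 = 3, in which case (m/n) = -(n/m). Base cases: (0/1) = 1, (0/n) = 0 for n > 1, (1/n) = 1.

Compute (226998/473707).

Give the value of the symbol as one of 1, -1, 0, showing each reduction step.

1

factor out 2^1: 226998 = 2^1·113499; with 473707 mod 8 = 3, (2/473707) = -1; sign now -1; continue with (113499/473707)
flip (113499/473707) -> (473707/113499): both odd, 113499 mod 4 = 3, 473707 mod 4 = 3, so the flip contributes -1; sign now +1
(473707/113499): 473707 mod 113499 = 19711, so (473707/113499) = (19711/113499)
flip (19711/113499) -> (113499/19711): both odd, 19711 mod 4 = 3, 113499 mod 4 = 3, so the flip contributes -1; sign now -1
(113499/19711): 113499 mod 19711 = 14944, so (113499/19711) = (14944/19711)
factor out 2^5: 14944 = 2^5·467; with 19711 mod 8 = 7, (2/19711) = +1; sign now -1; continue with (467/19711)
flip (467/19711) -> (19711/467): both odd, 467 mod 4 = 3, 19711 mod 4 = 3, so the flip contributes -1; sign now +1
(19711/467): 19711 mod 467 = 97, so (19711/467) = (97/467)
flip (97/467) -> (467/97): both odd, 97 mod 4 = 1, 467 mod 4 = 3, so the flip contributes +1; sign now +1
(467/97): 467 mod 97 = 79, so (467/97) = (79/97)
flip (79/97) -> (97/79): both odd, 79 mod 4 = 3, 97 mod 4 = 1, so the flip contributes +1; sign now +1
(97/79): 97 mod 79 = 18, so (97/79) = (18/79)
factor out 2^1: 18 = 2^1·9; with 79 mod 8 = 7, (2/79) = +1; sign now +1; continue with (9/79)
flip (9/79) -> (79/9): both odd, 9 mod 4 = 1, 79 mod 4 = 3, so the flip contributes +1; sign now +1
(79/9): 79 mod 9 = 7, so (79/9) = (7/9)
flip (7/9) -> (9/7): both odd, 7 mod 4 = 3, 9 mod 4 = 1, so the flip contributes +1; sign now +1
(9/7): 9 mod 7 = 2, so (9/7) = (2/7)
factor out 2^1: 2 = 2^1·1; with 7 mod 8 = 7, (2/7) = +1; sign now +1; continue with (1/7)
reached (1/7) = 1, so the symbol is +1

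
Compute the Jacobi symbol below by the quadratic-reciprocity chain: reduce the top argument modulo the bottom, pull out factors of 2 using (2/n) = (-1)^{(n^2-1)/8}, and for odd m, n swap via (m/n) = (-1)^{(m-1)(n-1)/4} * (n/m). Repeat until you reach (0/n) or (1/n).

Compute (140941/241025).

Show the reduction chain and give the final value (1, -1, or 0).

1

flip (140941/241025) -> (241025/140941): both odd, 140941 mod 4 = 1, 241025 mod 4 = 1, so the flip contributes +1; sign now +1
(241025/140941): 241025 mod 140941 = 100084, so (241025/140941) = (100084/140941)
factor out 2^2: 100084 = 2^2·25021; with 140941 mod 8 = 5, (2/140941) = -1; sign now +1; continue with (25021/140941)
flip (25021/140941) -> (140941/25021): both odd, 25021 mod 4 = 1, 140941 mod 4 = 1, so the flip contributes +1; sign now +1
(140941/25021): 140941 mod 25021 = 15836, so (140941/25021) = (15836/25021)
factor out 2^2: 15836 = 2^2·3959; with 25021 mod 8 = 5, (2/25021) = -1; sign now +1; continue with (3959/25021)
flip (3959/25021) -> (25021/3959): both odd, 3959 mod 4 = 3, 25021 mod 4 = 1, so the flip contributes +1; sign now +1
(25021/3959): 25021 mod 3959 = 1267, so (25021/3959) = (1267/3959)
flip (1267/3959) -> (3959/1267): both odd, 1267 mod 4 = 3, 3959 mod 4 = 3, so the flip contributes -1; sign now -1
(3959/1267): 3959 mod 1267 = 158, so (3959/1267) = (158/1267)
factor out 2^1: 158 = 2^1·79; with 1267 mod 8 = 3, (2/1267) = -1; sign now +1; continue with (79/1267)
flip (79/1267) -> (1267/79): both odd, 79 mod 4 = 3, 1267 mod 4 = 3, so the flip contributes -1; sign now -1
(1267/79): 1267 mod 79 = 3, so (1267/79) = (3/79)
flip (3/79) -> (79/3): both odd, 3 mod 4 = 3, 79 mod 4 = 3, so the flip contributes -1; sign now +1
(79/3): 79 mod 3 = 1, so (79/3) = (1/3)
reached (1/3) = 1, so the symbol is +1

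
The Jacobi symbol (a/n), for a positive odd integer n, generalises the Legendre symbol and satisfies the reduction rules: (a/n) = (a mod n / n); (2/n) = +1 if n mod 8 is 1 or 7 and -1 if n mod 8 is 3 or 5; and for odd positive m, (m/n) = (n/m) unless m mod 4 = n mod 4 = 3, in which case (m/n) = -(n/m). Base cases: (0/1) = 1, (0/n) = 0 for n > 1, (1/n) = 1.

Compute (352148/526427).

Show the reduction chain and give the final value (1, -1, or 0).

-1

factor out 2^2: 352148 = 2^2·88037; with 526427 mod 8 = 3, (2/526427) = -1; sign now +1; continue with (88037/526427)
flip (88037/526427) -> (526427/88037): both odd, 88037 mod 4 = 1, 526427 mod 4 = 3, so the flip contributes +1; sign now +1
(526427/88037): 526427 mod 88037 = 86242, so (526427/88037) = (86242/88037)
factor out 2^1: 86242 = 2^1·43121; with 88037 mod 8 = 5, (2/88037) = -1; sign now -1; continue with (43121/88037)
flip (43121/88037) -> (88037/43121): both odd, 43121 mod 4 = 1, 88037 mod 4 = 1, so the flip contributes +1; sign now -1
(88037/43121): 88037 mod 43121 = 1795, so (88037/43121) = (1795/43121)
flip (1795/43121) -> (43121/1795): both odd, 1795 mod 4 = 3, 43121 mod 4 = 1, so the flip contributes +1; sign now -1
(43121/1795): 43121 mod 1795 = 41, so (43121/1795) = (41/1795)
flip (41/1795) -> (1795/41): both odd, 41 mod 4 = 1, 1795 mod 4 = 3, so the flip contributes +1; sign now -1
(1795/41): 1795 mod 41 = 32, so (1795/41) = (32/41)
factor out 2^5: 32 = 2^5·1; with 41 mod 8 = 1, (2/41) = +1; sign now -1; continue with (1/41)
reached (1/41) = 1, so the symbol is -1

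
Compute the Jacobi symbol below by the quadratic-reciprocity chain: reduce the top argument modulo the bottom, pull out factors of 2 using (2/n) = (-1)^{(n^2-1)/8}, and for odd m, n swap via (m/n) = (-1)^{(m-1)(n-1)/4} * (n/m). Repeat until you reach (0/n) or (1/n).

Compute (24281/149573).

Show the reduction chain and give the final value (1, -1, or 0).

1

reciprocity: (24281/149573) = +1·(149573/24281) since 24281 mod 4 = 1, 149573 mod 4 = 1; sign now +1
(149573/24281) = (3887/24281)   [reduce mod 24281]
reciprocity: (3887/24281) = +1·(24281/3887) since 3887 mod 4 = 3, 24281 mod 4 = 1; sign now +1
(24281/3887) = (959/3887)   [reduce mod 3887]
reciprocity: (959/3887) = -1·(3887/959) since 959 mod 4 = 3, 3887 mod 4 = 3; sign now -1
(3887/959) = (51/959)   [reduce mod 959]
reciprocity: (51/959) = -1·(959/51) since 51 mod 4 = 3, 959 mod 4 = 3; sign now +1
(959/51) = (41/51)   [reduce mod 51]
reciprocity: (41/51) = +1·(51/41) since 41 mod 4 = 1, 51 mod 4 = 3; sign now +1
(51/41) = (10/41)   [reduce mod 41]
10 = 2^1·5; (2/41) = +1 since 41 mod 8 = 1, so (10/41) = (+1)^1·(5/41); sign now +1
reciprocity: (5/41) = +1·(41/5) since 5 mod 4 = 1, 41 mod 4 = 1; sign now +1
(41/5) = (1/5)   [reduce mod 5]
(1/5) = 1; final value = sign = +1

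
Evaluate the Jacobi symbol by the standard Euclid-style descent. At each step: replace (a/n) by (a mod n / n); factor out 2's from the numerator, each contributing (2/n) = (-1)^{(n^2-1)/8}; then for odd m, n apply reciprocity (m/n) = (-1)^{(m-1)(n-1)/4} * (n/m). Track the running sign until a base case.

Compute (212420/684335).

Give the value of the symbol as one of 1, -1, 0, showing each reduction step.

0

212420 = 2^2·53105; (2/684335) = +1 since 684335 mod 8 = 7, so (212420/684335) = (+1)^2·(53105/684335); sign now +1
reciprocity: (53105/684335) = +1·(684335/53105) since 53105 mod 4 = 1, 684335 mod 4 = 3; sign now +1
(684335/53105) = (47075/53105)   [reduce mod 53105]
reciprocity: (47075/53105) = +1·(53105/47075) since 47075 mod 4 = 3, 53105 mod 4 = 1; sign now +1
(53105/47075) = (6030/47075)   [reduce mod 47075]
6030 = 2^1·3015; (2/47075) = -1 since 47075 mod 8 = 3, so (6030/47075) = (-1)^1·(3015/47075); sign now -1
reciprocity: (3015/47075) = -1·(47075/3015) since 3015 mod 4 = 3, 47075 mod 4 = 3; sign now +1
(47075/3015) = (1850/3015)   [reduce mod 3015]
1850 = 2^1·925; (2/3015) = +1 since 3015 mod 8 = 7, so (1850/3015) = (+1)^1·(925/3015); sign now +1
reciprocity: (925/3015) = +1·(3015/925) since 925 mod 4 = 1, 3015 mod 4 = 3; sign now +1
(3015/925) = (240/925)   [reduce mod 925]
240 = 2^4·15; (2/925) = -1 since 925 mod 8 = 5, so (240/925) = (-1)^4·(15/925); sign now +1
reciprocity: (15/925) = +1·(925/15) since 15 mod 4 = 3, 925 mod 4 = 1; sign now +1
(925/15) = (10/15)   [reduce mod 15]
10 = 2^1·5; (2/15) = +1 since 15 mod 8 = 7, so (10/15) = (+1)^1·(5/15); sign now +1
reciprocity: (5/15) = +1·(15/5) since 5 mod 4 = 1, 15 mod 4 = 3; sign now +1
(15/5) = (0/5)   [reduce mod 5]
(0/5) = 0   [gcd(a, n) > 1]; final value = 0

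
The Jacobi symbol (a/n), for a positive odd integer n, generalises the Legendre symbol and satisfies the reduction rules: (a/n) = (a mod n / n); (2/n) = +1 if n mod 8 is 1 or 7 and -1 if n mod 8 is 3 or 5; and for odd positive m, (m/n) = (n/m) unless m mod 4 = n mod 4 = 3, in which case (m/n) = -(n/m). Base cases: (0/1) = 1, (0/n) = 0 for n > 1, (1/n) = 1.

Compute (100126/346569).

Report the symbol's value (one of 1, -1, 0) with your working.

100126 = 2^1·50063; (2/346569) = +1 since 346569 mod 8 = 1, so (100126/346569) = (+1)^1·(50063/346569); sign now +1
reciprocity: (50063/346569) = +1·(346569/50063) since 50063 mod 4 = 3, 346569 mod 4 = 1; sign now +1
(346569/50063) = (46191/50063)   [reduce mod 50063]
reciprocity: (46191/50063) = -1·(50063/46191) since 46191 mod 4 = 3, 50063 mod 4 = 3; sign now -1
(50063/46191) = (3872/46191)   [reduce mod 46191]
3872 = 2^5·121; (2/46191) = +1 since 46191 mod 8 = 7, so (3872/46191) = (+1)^5·(121/46191); sign now -1
reciprocity: (121/46191) = +1·(46191/121) since 121 mod 4 = 1, 46191 mod 4 = 3; sign now -1
(46191/121) = (90/121)   [reduce mod 121]
90 = 2^1·45; (2/121) = +1 since 121 mod 8 = 1, so (90/121) = (+1)^1·(45/121); sign now -1
reciprocity: (45/121) = +1·(121/45) since 45 mod 4 = 1, 121 mod 4 = 1; sign now -1
(121/45) = (31/45)   [reduce mod 45]
reciprocity: (31/45) = +1·(45/31) since 31 mod 4 = 3, 45 mod 4 = 1; sign now -1
(45/31) = (14/31)   [reduce mod 31]
14 = 2^1·7; (2/31) = +1 since 31 mod 8 = 7, so (14/31) = (+1)^1·(7/31); sign now -1
reciprocity: (7/31) = -1·(31/7) since 7 mod 4 = 3, 31 mod 4 = 3; sign now +1
(31/7) = (3/7)   [reduce mod 7]
reciprocity: (3/7) = -1·(7/3) since 3 mod 4 = 3, 7 mod 4 = 3; sign now -1
(7/3) = (1/3)   [reduce mod 3]
(1/3) = 1; final value = sign = -1

-1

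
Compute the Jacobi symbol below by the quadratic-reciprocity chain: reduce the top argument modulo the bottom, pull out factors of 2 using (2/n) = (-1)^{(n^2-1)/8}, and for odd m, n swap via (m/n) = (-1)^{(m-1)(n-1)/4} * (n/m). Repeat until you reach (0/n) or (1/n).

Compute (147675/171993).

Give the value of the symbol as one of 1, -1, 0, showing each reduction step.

0

reciprocity: (147675/171993) = +1·(171993/147675) since 147675 mod 4 = 3, 171993 mod 4 = 1; sign now +1
(171993/147675) = (24318/147675)   [reduce mod 147675]
24318 = 2^1·12159; (2/147675) = -1 since 147675 mod 8 = 3, so (24318/147675) = (-1)^1·(12159/147675); sign now -1
reciprocity: (12159/147675) = -1·(147675/12159) since 12159 mod 4 = 3, 147675 mod 4 = 3; sign now +1
(147675/12159) = (1767/12159)   [reduce mod 12159]
reciprocity: (1767/12159) = -1·(12159/1767) since 1767 mod 4 = 3, 12159 mod 4 = 3; sign now -1
(12159/1767) = (1557/1767)   [reduce mod 1767]
reciprocity: (1557/1767) = +1·(1767/1557) since 1557 mod 4 = 1, 1767 mod 4 = 3; sign now -1
(1767/1557) = (210/1557)   [reduce mod 1557]
210 = 2^1·105; (2/1557) = -1 since 1557 mod 8 = 5, so (210/1557) = (-1)^1·(105/1557); sign now +1
reciprocity: (105/1557) = +1·(1557/105) since 105 mod 4 = 1, 1557 mod 4 = 1; sign now +1
(1557/105) = (87/105)   [reduce mod 105]
reciprocity: (87/105) = +1·(105/87) since 87 mod 4 = 3, 105 mod 4 = 1; sign now +1
(105/87) = (18/87)   [reduce mod 87]
18 = 2^1·9; (2/87) = +1 since 87 mod 8 = 7, so (18/87) = (+1)^1·(9/87); sign now +1
reciprocity: (9/87) = +1·(87/9) since 9 mod 4 = 1, 87 mod 4 = 3; sign now +1
(87/9) = (6/9)   [reduce mod 9]
6 = 2^1·3; (2/9) = +1 since 9 mod 8 = 1, so (6/9) = (+1)^1·(3/9); sign now +1
reciprocity: (3/9) = +1·(9/3) since 3 mod 4 = 3, 9 mod 4 = 1; sign now +1
(9/3) = (0/3)   [reduce mod 3]
(0/3) = 0   [gcd(a, n) > 1]; final value = 0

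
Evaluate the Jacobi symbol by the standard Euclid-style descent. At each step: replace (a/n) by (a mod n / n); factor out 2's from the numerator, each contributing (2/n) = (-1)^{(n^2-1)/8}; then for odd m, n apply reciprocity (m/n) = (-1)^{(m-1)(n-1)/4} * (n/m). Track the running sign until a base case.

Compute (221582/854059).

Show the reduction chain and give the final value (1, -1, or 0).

221582 = 2^1·110791; (2/854059) = -1 since 854059 mod 8 = 3, so (221582/854059) = (-1)^1·(110791/854059); sign now -1
reciprocity: (110791/854059) = -1·(854059/110791) since 110791 mod 4 = 3, 854059 mod 4 = 3; sign now +1
(854059/110791) = (78522/110791)   [reduce mod 110791]
78522 = 2^1·39261; (2/110791) = +1 since 110791 mod 8 = 7, so (78522/110791) = (+1)^1·(39261/110791); sign now +1
reciprocity: (39261/110791) = +1·(110791/39261) since 39261 mod 4 = 1, 110791 mod 4 = 3; sign now +1
(110791/39261) = (32269/39261)   [reduce mod 39261]
reciprocity: (32269/39261) = +1·(39261/32269) since 32269 mod 4 = 1, 39261 mod 4 = 1; sign now +1
(39261/32269) = (6992/32269)   [reduce mod 32269]
6992 = 2^4·437; (2/32269) = -1 since 32269 mod 8 = 5, so (6992/32269) = (-1)^4·(437/32269); sign now +1
reciprocity: (437/32269) = +1·(32269/437) since 437 mod 4 = 1, 32269 mod 4 = 1; sign now +1
(32269/437) = (368/437)   [reduce mod 437]
368 = 2^4·23; (2/437) = -1 since 437 mod 8 = 5, so (368/437) = (-1)^4·(23/437); sign now +1
reciprocity: (23/437) = +1·(437/23) since 23 mod 4 = 3, 437 mod 4 = 1; sign now +1
(437/23) = (0/23)   [reduce mod 23]
(0/23) = 0   [gcd(a, n) > 1]; final value = 0

0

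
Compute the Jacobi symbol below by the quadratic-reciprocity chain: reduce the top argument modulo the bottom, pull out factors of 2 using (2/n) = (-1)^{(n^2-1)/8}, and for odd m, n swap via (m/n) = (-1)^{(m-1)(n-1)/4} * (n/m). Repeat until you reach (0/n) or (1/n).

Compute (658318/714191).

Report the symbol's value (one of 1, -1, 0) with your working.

-1

factor out 2^1: 658318 = 2^1·329159; with 714191 mod 8 = 7, (2/714191) = +1; sign now +1; continue with (329159/714191)
flip (329159/714191) -> (714191/329159): both odd, 329159 mod 4 = 3, 714191 mod 4 = 3, so the flip contributes -1; sign now -1
(714191/329159): 714191 mod 329159 = 55873, so (714191/329159) = (55873/329159)
flip (55873/329159) -> (329159/55873): both odd, 55873 mod 4 = 1, 329159 mod 4 = 3, so the flip contributes +1; sign now -1
(329159/55873): 329159 mod 55873 = 49794, so (329159/55873) = (49794/55873)
factor out 2^1: 49794 = 2^1·24897; with 55873 mod 8 = 1, (2/55873) = +1; sign now -1; continue with (24897/55873)
flip (24897/55873) -> (55873/24897): both odd, 24897 mod 4 = 1, 55873 mod 4 = 1, so the flip contributes +1; sign now -1
(55873/24897): 55873 mod 24897 = 6079, so (55873/24897) = (6079/24897)
flip (6079/24897) -> (24897/6079): both odd, 6079 mod 4 = 3, 24897 mod 4 = 1, so the flip contributes +1; sign now -1
(24897/6079): 24897 mod 6079 = 581, so (24897/6079) = (581/6079)
flip (581/6079) -> (6079/581): both odd, 581 mod 4 = 1, 6079 mod 4 = 3, so the flip contributes +1; sign now -1
(6079/581): 6079 mod 581 = 269, so (6079/581) = (269/581)
flip (269/581) -> (581/269): both odd, 269 mod 4 = 1, 581 mod 4 = 1, so the flip contributes +1; sign now -1
(581/269): 581 mod 269 = 43, so (581/269) = (43/269)
flip (43/269) -> (269/43): both odd, 43 mod 4 = 3, 269 mod 4 = 1, so the flip contributes +1; sign now -1
(269/43): 269 mod 43 = 11, so (269/43) = (11/43)
flip (11/43) -> (43/11): both odd, 11 mod 4 = 3, 43 mod 4 = 3, so the flip contributes -1; sign now +1
(43/11): 43 mod 11 = 10, so (43/11) = (10/11)
factor out 2^1: 10 = 2^1·5; with 11 mod 8 = 3, (2/11) = -1; sign now -1; continue with (5/11)
flip (5/11) -> (11/5): both odd, 5 mod 4 = 1, 11 mod 4 = 3, so the flip contributes +1; sign now -1
(11/5): 11 mod 5 = 1, so (11/5) = (1/5)
reached (1/5) = 1, so the symbol is -1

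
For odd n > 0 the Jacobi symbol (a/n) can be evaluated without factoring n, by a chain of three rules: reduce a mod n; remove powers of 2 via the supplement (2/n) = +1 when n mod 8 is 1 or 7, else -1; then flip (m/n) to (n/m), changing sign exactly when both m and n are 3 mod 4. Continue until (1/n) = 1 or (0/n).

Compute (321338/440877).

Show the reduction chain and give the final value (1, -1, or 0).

1

factor out 2^1: 321338 = 2^1·160669; with 440877 mod 8 = 5, (2/440877) = -1; sign now -1; continue with (160669/440877)
flip (160669/440877) -> (440877/160669): both odd, 160669 mod 4 = 1, 440877 mod 4 = 1, so the flip contributes +1; sign now -1
(440877/160669): 440877 mod 160669 = 119539, so (440877/160669) = (119539/160669)
flip (119539/160669) -> (160669/119539): both odd, 119539 mod 4 = 3, 160669 mod 4 = 1, so the flip contributes +1; sign now -1
(160669/119539): 160669 mod 119539 = 41130, so (160669/119539) = (41130/119539)
factor out 2^1: 41130 = 2^1·20565; with 119539 mod 8 = 3, (2/119539) = -1; sign now +1; continue with (20565/119539)
flip (20565/119539) -> (119539/20565): both odd, 20565 mod 4 = 1, 119539 mod 4 = 3, so the flip contributes +1; sign now +1
(119539/20565): 119539 mod 20565 = 16714, so (119539/20565) = (16714/20565)
factor out 2^1: 16714 = 2^1·8357; with 20565 mod 8 = 5, (2/20565) = -1; sign now -1; continue with (8357/20565)
flip (8357/20565) -> (20565/8357): both odd, 8357 mod 4 = 1, 20565 mod 4 = 1, so the flip contributes +1; sign now -1
(20565/8357): 20565 mod 8357 = 3851, so (20565/8357) = (3851/8357)
flip (3851/8357) -> (8357/3851): both odd, 3851 mod 4 = 3, 8357 mod 4 = 1, so the flip contributes +1; sign now -1
(8357/3851): 8357 mod 3851 = 655, so (8357/3851) = (655/3851)
flip (655/3851) -> (3851/655): both odd, 655 mod 4 = 3, 3851 mod 4 = 3, so the flip contributes -1; sign now +1
(3851/655): 3851 mod 655 = 576, so (3851/655) = (576/655)
factor out 2^6: 576 = 2^6·9; with 655 mod 8 = 7, (2/655) = +1; sign now +1; continue with (9/655)
flip (9/655) -> (655/9): both odd, 9 mod 4 = 1, 655 mod 4 = 3, so the flip contributes +1; sign now +1
(655/9): 655 mod 9 = 7, so (655/9) = (7/9)
flip (7/9) -> (9/7): both odd, 7 mod 4 = 3, 9 mod 4 = 1, so the flip contributes +1; sign now +1
(9/7): 9 mod 7 = 2, so (9/7) = (2/7)
factor out 2^1: 2 = 2^1·1; with 7 mod 8 = 7, (2/7) = +1; sign now +1; continue with (1/7)
reached (1/7) = 1, so the symbol is +1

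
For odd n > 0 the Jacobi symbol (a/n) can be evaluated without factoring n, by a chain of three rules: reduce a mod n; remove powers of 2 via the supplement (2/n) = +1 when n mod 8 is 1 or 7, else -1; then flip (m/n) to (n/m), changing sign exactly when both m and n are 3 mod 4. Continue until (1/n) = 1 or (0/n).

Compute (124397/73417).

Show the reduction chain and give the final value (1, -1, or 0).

(124397/73417) = (50980/73417)   [reduce mod 73417]
50980 = 2^2·12745; (2/73417) = +1 since 73417 mod 8 = 1, so (50980/73417) = (+1)^2·(12745/73417); sign now +1
reciprocity: (12745/73417) = +1·(73417/12745) since 12745 mod 4 = 1, 73417 mod 4 = 1; sign now +1
(73417/12745) = (9692/12745)   [reduce mod 12745]
9692 = 2^2·2423; (2/12745) = +1 since 12745 mod 8 = 1, so (9692/12745) = (+1)^2·(2423/12745); sign now +1
reciprocity: (2423/12745) = +1·(12745/2423) since 2423 mod 4 = 3, 12745 mod 4 = 1; sign now +1
(12745/2423) = (630/2423)   [reduce mod 2423]
630 = 2^1·315; (2/2423) = +1 since 2423 mod 8 = 7, so (630/2423) = (+1)^1·(315/2423); sign now +1
reciprocity: (315/2423) = -1·(2423/315) since 315 mod 4 = 3, 2423 mod 4 = 3; sign now -1
(2423/315) = (218/315)   [reduce mod 315]
218 = 2^1·109; (2/315) = -1 since 315 mod 8 = 3, so (218/315) = (-1)^1·(109/315); sign now +1
reciprocity: (109/315) = +1·(315/109) since 109 mod 4 = 1, 315 mod 4 = 3; sign now +1
(315/109) = (97/109)   [reduce mod 109]
reciprocity: (97/109) = +1·(109/97) since 97 mod 4 = 1, 109 mod 4 = 1; sign now +1
(109/97) = (12/97)   [reduce mod 97]
12 = 2^2·3; (2/97) = +1 since 97 mod 8 = 1, so (12/97) = (+1)^2·(3/97); sign now +1
reciprocity: (3/97) = +1·(97/3) since 3 mod 4 = 3, 97 mod 4 = 1; sign now +1
(97/3) = (1/3)   [reduce mod 3]
(1/3) = 1; final value = sign = +1

1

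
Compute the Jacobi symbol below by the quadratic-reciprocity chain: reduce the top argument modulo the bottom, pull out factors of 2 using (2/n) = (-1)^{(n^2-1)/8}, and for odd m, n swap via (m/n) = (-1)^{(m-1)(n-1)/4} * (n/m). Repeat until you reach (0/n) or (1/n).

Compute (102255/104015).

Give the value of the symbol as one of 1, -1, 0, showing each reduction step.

reciprocity: (102255/104015) = -1·(104015/102255) since 102255 mod 4 = 3, 104015 mod 4 = 3; sign now -1
(104015/102255) = (1760/102255)   [reduce mod 102255]
1760 = 2^5·55; (2/102255) = +1 since 102255 mod 8 = 7, so (1760/102255) = (+1)^5·(55/102255); sign now -1
reciprocity: (55/102255) = -1·(102255/55) since 55 mod 4 = 3, 102255 mod 4 = 3; sign now +1
(102255/55) = (10/55)   [reduce mod 55]
10 = 2^1·5; (2/55) = +1 since 55 mod 8 = 7, so (10/55) = (+1)^1·(5/55); sign now +1
reciprocity: (5/55) = +1·(55/5) since 5 mod 4 = 1, 55 mod 4 = 3; sign now +1
(55/5) = (0/5)   [reduce mod 5]
(0/5) = 0   [gcd(a, n) > 1]; final value = 0

0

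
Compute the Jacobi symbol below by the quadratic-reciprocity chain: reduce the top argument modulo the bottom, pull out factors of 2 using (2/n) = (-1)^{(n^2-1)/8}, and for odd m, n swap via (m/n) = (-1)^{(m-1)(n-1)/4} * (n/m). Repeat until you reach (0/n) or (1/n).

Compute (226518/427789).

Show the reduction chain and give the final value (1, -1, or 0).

1

226518 = 2^1·113259; (2/427789) = -1 since 427789 mod 8 = 5, so (226518/427789) = (-1)^1·(113259/427789); sign now -1
reciprocity: (113259/427789) = +1·(427789/113259) since 113259 mod 4 = 3, 427789 mod 4 = 1; sign now -1
(427789/113259) = (88012/113259)   [reduce mod 113259]
88012 = 2^2·22003; (2/113259) = -1 since 113259 mod 8 = 3, so (88012/113259) = (-1)^2·(22003/113259); sign now -1
reciprocity: (22003/113259) = -1·(113259/22003) since 22003 mod 4 = 3, 113259 mod 4 = 3; sign now +1
(113259/22003) = (3244/22003)   [reduce mod 22003]
3244 = 2^2·811; (2/22003) = -1 since 22003 mod 8 = 3, so (3244/22003) = (-1)^2·(811/22003); sign now +1
reciprocity: (811/22003) = -1·(22003/811) since 811 mod 4 = 3, 22003 mod 4 = 3; sign now -1
(22003/811) = (106/811)   [reduce mod 811]
106 = 2^1·53; (2/811) = -1 since 811 mod 8 = 3, so (106/811) = (-1)^1·(53/811); sign now +1
reciprocity: (53/811) = +1·(811/53) since 53 mod 4 = 1, 811 mod 4 = 3; sign now +1
(811/53) = (16/53)   [reduce mod 53]
16 = 2^4·1; (2/53) = -1 since 53 mod 8 = 5, so (16/53) = (-1)^4·(1/53); sign now +1
(1/53) = 1; final value = sign = +1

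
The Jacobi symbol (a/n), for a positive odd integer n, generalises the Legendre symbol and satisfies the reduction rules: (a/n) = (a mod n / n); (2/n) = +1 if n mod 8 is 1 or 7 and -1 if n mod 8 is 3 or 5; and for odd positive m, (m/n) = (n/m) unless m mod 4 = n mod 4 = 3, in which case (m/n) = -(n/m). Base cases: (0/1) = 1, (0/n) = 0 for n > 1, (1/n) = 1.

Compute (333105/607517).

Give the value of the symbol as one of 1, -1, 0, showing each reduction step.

-1

flip (333105/607517) -> (607517/333105): both odd, 333105 mod 4 = 1, 607517 mod 4 = 1, so the flip contributes +1; sign now +1
(607517/333105): 607517 mod 333105 = 274412, so (607517/333105) = (274412/333105)
factor out 2^2: 274412 = 2^2·68603; with 333105 mod 8 = 1, (2/333105) = +1; sign now +1; continue with (68603/333105)
flip (68603/333105) -> (333105/68603): both odd, 68603 mod 4 = 3, 333105 mod 4 = 1, so the flip contributes +1; sign now +1
(333105/68603): 333105 mod 68603 = 58693, so (333105/68603) = (58693/68603)
flip (58693/68603) -> (68603/58693): both odd, 58693 mod 4 = 1, 68603 mod 4 = 3, so the flip contributes +1; sign now +1
(68603/58693): 68603 mod 58693 = 9910, so (68603/58693) = (9910/58693)
factor out 2^1: 9910 = 2^1·4955; with 58693 mod 8 = 5, (2/58693) = -1; sign now -1; continue with (4955/58693)
flip (4955/58693) -> (58693/4955): both odd, 4955 mod 4 = 3, 58693 mod 4 = 1, so the flip contributes +1; sign now -1
(58693/4955): 58693 mod 4955 = 4188, so (58693/4955) = (4188/4955)
factor out 2^2: 4188 = 2^2·1047; with 4955 mod 8 = 3, (2/4955) = -1; sign now -1; continue with (1047/4955)
flip (1047/4955) -> (4955/1047): both odd, 1047 mod 4 = 3, 4955 mod 4 = 3, so the flip contributes -1; sign now +1
(4955/1047): 4955 mod 1047 = 767, so (4955/1047) = (767/1047)
flip (767/1047) -> (1047/767): both odd, 767 mod 4 = 3, 1047 mod 4 = 3, so the flip contributes -1; sign now -1
(1047/767): 1047 mod 767 = 280, so (1047/767) = (280/767)
factor out 2^3: 280 = 2^3·35; with 767 mod 8 = 7, (2/767) = +1; sign now -1; continue with (35/767)
flip (35/767) -> (767/35): both odd, 35 mod 4 = 3, 767 mod 4 = 3, so the flip contributes -1; sign now +1
(767/35): 767 mod 35 = 32, so (767/35) = (32/35)
factor out 2^5: 32 = 2^5·1; with 35 mod 8 = 3, (2/35) = -1; sign now -1; continue with (1/35)
reached (1/35) = 1, so the symbol is -1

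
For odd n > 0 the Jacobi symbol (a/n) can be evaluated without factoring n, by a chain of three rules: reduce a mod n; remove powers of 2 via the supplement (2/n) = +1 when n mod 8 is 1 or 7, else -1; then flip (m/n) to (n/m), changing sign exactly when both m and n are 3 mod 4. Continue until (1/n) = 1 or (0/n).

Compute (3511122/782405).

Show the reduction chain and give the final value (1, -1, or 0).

(3511122/782405): 3511122 mod 782405 = 381502, so (3511122/782405) = (381502/782405)
factor out 2^1: 381502 = 2^1·190751; with 782405 mod 8 = 5, (2/782405) = -1; sign now -1; continue with (190751/782405)
flip (190751/782405) -> (782405/190751): both odd, 190751 mod 4 = 3, 782405 mod 4 = 1, so the flip contributes +1; sign now -1
(782405/190751): 782405 mod 190751 = 19401, so (782405/190751) = (19401/190751)
flip (19401/190751) -> (190751/19401): both odd, 19401 mod 4 = 1, 190751 mod 4 = 3, so the flip contributes +1; sign now -1
(190751/19401): 190751 mod 19401 = 16142, so (190751/19401) = (16142/19401)
factor out 2^1: 16142 = 2^1·8071; with 19401 mod 8 = 1, (2/19401) = +1; sign now -1; continue with (8071/19401)
flip (8071/19401) -> (19401/8071): both odd, 8071 mod 4 = 3, 19401 mod 4 = 1, so the flip contributes +1; sign now -1
(19401/8071): 19401 mod 8071 = 3259, so (19401/8071) = (3259/8071)
flip (3259/8071) -> (8071/3259): both odd, 3259 mod 4 = 3, 8071 mod 4 = 3, so the flip contributes -1; sign now +1
(8071/3259): 8071 mod 3259 = 1553, so (8071/3259) = (1553/3259)
flip (1553/3259) -> (3259/1553): both odd, 1553 mod 4 = 1, 3259 mod 4 = 3, so the flip contributes +1; sign now +1
(3259/1553): 3259 mod 1553 = 153, so (3259/1553) = (153/1553)
flip (153/1553) -> (1553/153): both odd, 153 mod 4 = 1, 1553 mod 4 = 1, so the flip contributes +1; sign now +1
(1553/153): 1553 mod 153 = 23, so (1553/153) = (23/153)
flip (23/153) -> (153/23): both odd, 23 mod 4 = 3, 153 mod 4 = 1, so the flip contributes +1; sign now +1
(153/23): 153 mod 23 = 15, so (153/23) = (15/23)
flip (15/23) -> (23/15): both odd, 15 mod 4 = 3, 23 mod 4 = 3, so the flip contributes -1; sign now -1
(23/15): 23 mod 15 = 8, so (23/15) = (8/15)
factor out 2^3: 8 = 2^3·1; with 15 mod 8 = 7, (2/15) = +1; sign now -1; continue with (1/15)
reached (1/15) = 1, so the symbol is -1

-1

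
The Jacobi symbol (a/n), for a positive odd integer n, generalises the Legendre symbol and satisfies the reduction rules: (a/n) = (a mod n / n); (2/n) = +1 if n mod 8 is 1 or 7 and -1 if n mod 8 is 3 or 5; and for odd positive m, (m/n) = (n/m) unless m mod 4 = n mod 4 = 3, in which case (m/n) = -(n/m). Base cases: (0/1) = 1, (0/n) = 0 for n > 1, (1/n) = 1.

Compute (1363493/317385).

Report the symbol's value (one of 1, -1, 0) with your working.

(1363493/317385): 1363493 mod 317385 = 93953, so (1363493/317385) = (93953/317385)
flip (93953/317385) -> (317385/93953): both odd, 93953 mod 4 = 1, 317385 mod 4 = 1, so the flip contributes +1; sign now +1
(317385/93953): 317385 mod 93953 = 35526, so (317385/93953) = (35526/93953)
factor out 2^1: 35526 = 2^1·17763; with 93953 mod 8 = 1, (2/93953) = +1; sign now +1; continue with (17763/93953)
flip (17763/93953) -> (93953/17763): both odd, 17763 mod 4 = 3, 93953 mod 4 = 1, so the flip contributes +1; sign now +1
(93953/17763): 93953 mod 17763 = 5138, so (93953/17763) = (5138/17763)
factor out 2^1: 5138 = 2^1·2569; with 17763 mod 8 = 3, (2/17763) = -1; sign now -1; continue with (2569/17763)
flip (2569/17763) -> (17763/2569): both odd, 2569 mod 4 = 1, 17763 mod 4 = 3, so the flip contributes +1; sign now -1
(17763/2569): 17763 mod 2569 = 2349, so (17763/2569) = (2349/2569)
flip (2349/2569) -> (2569/2349): both odd, 2349 mod 4 = 1, 2569 mod 4 = 1, so the flip contributes +1; sign now -1
(2569/2349): 2569 mod 2349 = 220, so (2569/2349) = (220/2349)
factor out 2^2: 220 = 2^2·55; with 2349 mod 8 = 5, (2/2349) = -1; sign now -1; continue with (55/2349)
flip (55/2349) -> (2349/55): both odd, 55 mod 4 = 3, 2349 mod 4 = 1, so the flip contributes +1; sign now -1
(2349/55): 2349 mod 55 = 39, so (2349/55) = (39/55)
flip (39/55) -> (55/39): both odd, 39 mod 4 = 3, 55 mod 4 = 3, so the flip contributes -1; sign now +1
(55/39): 55 mod 39 = 16, so (55/39) = (16/39)
factor out 2^4: 16 = 2^4·1; with 39 mod 8 = 7, (2/39) = +1; sign now +1; continue with (1/39)
reached (1/39) = 1, so the symbol is +1

1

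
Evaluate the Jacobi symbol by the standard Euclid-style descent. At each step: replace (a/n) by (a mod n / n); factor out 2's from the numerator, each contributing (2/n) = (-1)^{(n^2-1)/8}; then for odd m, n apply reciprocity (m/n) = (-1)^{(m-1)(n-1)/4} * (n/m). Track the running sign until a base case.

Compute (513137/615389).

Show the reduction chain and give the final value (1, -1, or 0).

flip (513137/615389) -> (615389/513137): both odd, 513137 mod 4 = 1, 615389 mod 4 = 1, so the flip contributes +1; sign now +1
(615389/513137): 615389 mod 513137 = 102252, so (615389/513137) = (102252/513137)
factor out 2^2: 102252 = 2^2·25563; with 513137 mod 8 = 1, (2/513137) = +1; sign now +1; continue with (25563/513137)
flip (25563/513137) -> (513137/25563): both odd, 25563 mod 4 = 3, 513137 mod 4 = 1, so the flip contributes +1; sign now +1
(513137/25563): 513137 mod 25563 = 1877, so (513137/25563) = (1877/25563)
flip (1877/25563) -> (25563/1877): both odd, 1877 mod 4 = 1, 25563 mod 4 = 3, so the flip contributes +1; sign now +1
(25563/1877): 25563 mod 1877 = 1162, so (25563/1877) = (1162/1877)
factor out 2^1: 1162 = 2^1·581; with 1877 mod 8 = 5, (2/1877) = -1; sign now -1; continue with (581/1877)
flip (581/1877) -> (1877/581): both odd, 581 mod 4 = 1, 1877 mod 4 = 1, so the flip contributes +1; sign now -1
(1877/581): 1877 mod 581 = 134, so (1877/581) = (134/581)
factor out 2^1: 134 = 2^1·67; with 581 mod 8 = 5, (2/581) = -1; sign now +1; continue with (67/581)
flip (67/581) -> (581/67): both odd, 67 mod 4 = 3, 581 mod 4 = 1, so the flip contributes +1; sign now +1
(581/67): 581 mod 67 = 45, so (581/67) = (45/67)
flip (45/67) -> (67/45): both odd, 45 mod 4 = 1, 67 mod 4 = 3, so the flip contributes +1; sign now +1
(67/45): 67 mod 45 = 22, so (67/45) = (22/45)
factor out 2^1: 22 = 2^1·11; with 45 mod 8 = 5, (2/45) = -1; sign now -1; continue with (11/45)
flip (11/45) -> (45/11): both odd, 11 mod 4 = 3, 45 mod 4 = 1, so the flip contributes +1; sign now -1
(45/11): 45 mod 11 = 1, so (45/11) = (1/11)
reached (1/11) = 1, so the symbol is -1

-1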